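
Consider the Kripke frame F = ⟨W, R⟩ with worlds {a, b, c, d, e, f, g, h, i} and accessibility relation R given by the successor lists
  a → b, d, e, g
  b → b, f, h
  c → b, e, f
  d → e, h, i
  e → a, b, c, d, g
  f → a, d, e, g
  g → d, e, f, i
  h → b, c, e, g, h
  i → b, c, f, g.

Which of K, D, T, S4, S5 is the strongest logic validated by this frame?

Serial (axiom D): yes — every world has a successor (e.g. a R b).
Reflexive (axiom T): no — a is not related to itself.
Transitive (axiom 4): no — a R b and b R f, but not a R f.
Euclidean (axiom 5): no — a R b and a R d, but not b R d.
So F validates K, D; T would additionally require R to be reflexive. The strongest is D.

D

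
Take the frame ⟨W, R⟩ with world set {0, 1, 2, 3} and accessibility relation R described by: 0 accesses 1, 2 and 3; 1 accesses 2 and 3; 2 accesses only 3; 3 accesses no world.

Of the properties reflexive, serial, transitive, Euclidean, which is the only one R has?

Reflexive: no — 0 is not related to itself.
Serial: no — 3 has no R-successor.
Transitive: yes — every two-step R-path is closed by a direct edge.
Euclidean: no — 0 R 2 and 0 R 1, but not 2 R 1.
Only transitive holds.

transitive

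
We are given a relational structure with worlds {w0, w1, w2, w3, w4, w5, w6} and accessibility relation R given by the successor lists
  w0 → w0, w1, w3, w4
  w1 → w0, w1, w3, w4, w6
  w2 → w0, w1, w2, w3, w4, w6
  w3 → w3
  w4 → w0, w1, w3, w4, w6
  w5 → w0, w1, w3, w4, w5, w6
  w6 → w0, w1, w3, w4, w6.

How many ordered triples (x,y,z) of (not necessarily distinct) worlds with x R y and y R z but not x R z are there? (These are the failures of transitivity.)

Enumerating: (w0,w1,w6), (w0,w4,w6).

2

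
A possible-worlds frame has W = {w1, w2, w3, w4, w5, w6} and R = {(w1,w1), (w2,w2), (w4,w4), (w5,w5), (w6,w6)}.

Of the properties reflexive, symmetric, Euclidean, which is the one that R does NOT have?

Reflexive: no — w3 is not related to itself.
Symmetric: yes — every pair in R has its reverse in R.
Euclidean: yes — any two successors of a common world are R-related.
Only reflexive fails.

reflexive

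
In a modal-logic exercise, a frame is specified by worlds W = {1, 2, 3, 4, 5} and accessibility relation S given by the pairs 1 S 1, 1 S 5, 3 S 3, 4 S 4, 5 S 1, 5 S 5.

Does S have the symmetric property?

Symmetric: yes — every pair in S has its reverse in S.

Yes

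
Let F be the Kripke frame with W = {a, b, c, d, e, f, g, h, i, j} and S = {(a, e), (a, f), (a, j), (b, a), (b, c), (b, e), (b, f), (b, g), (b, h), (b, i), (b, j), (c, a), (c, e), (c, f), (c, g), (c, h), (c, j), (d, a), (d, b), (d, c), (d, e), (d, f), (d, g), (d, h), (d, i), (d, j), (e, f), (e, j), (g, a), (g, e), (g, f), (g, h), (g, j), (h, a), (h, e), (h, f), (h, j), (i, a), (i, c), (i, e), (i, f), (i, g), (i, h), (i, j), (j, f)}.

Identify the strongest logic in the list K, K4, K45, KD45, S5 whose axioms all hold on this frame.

K4

Transitive (axiom 4): yes — every two-step S-path is closed by a direct edge.
Euclidean (axiom 5): no — a S f and a S e, but not f S e.
Serial (axiom D): no — f has no S-successor.
Reflexive (axiom T): no — a is not related to itself.
So F validates K, K4; K45 would additionally require S to be Euclidean. The strongest is K4.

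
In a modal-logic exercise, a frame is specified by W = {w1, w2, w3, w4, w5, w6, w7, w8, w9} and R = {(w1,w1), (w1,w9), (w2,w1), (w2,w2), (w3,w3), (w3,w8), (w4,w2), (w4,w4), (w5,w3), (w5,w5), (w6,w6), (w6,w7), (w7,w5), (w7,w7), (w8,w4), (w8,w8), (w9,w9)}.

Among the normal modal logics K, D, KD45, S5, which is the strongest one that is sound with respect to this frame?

Serial (axiom D): yes — every world has a successor (e.g. w1 R w1).
Euclidean (axiom 5): no — w1 R w9 and w1 R w1, but not w9 R w1.
Transitive (axiom 4): no — w2 R w1 and w1 R w9, but not w2 R w9.
Reflexive (axiom T): yes — every world is R-related to itself.
So F validates K, D; KD45 would additionally require R to be Euclidean and transitive. The strongest is D.

D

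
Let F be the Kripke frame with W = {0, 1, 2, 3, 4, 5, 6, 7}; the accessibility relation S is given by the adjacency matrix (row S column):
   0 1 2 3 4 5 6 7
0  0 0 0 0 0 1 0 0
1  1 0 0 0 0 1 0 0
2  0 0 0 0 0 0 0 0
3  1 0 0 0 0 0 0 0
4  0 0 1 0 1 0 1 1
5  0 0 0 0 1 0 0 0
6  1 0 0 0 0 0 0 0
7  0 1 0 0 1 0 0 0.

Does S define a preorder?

No

Reflexive: no — 0 is not related to itself.
Transitive: no — 0 S 5 and 5 S 4, but not 0 S 4.
So S is not a preorder.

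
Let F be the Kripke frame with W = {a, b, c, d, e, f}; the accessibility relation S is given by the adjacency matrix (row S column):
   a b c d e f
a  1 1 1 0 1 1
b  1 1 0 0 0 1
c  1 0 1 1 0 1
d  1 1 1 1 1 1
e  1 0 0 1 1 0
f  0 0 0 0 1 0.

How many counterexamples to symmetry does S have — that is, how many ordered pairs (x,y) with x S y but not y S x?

Enumerating: (a,f), (b,f), (c,f), (d,a), (d,b), (d,f), (f,e).

7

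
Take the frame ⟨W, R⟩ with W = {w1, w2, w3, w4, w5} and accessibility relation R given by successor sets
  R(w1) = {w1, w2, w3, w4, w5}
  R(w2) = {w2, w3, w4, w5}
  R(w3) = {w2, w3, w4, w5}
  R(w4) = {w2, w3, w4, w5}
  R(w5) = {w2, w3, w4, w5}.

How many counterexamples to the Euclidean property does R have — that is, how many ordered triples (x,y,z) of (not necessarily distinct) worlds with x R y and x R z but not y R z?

4

Enumerating: (w1,w2,w1), (w1,w3,w1), (w1,w4,w1), (w1,w5,w1).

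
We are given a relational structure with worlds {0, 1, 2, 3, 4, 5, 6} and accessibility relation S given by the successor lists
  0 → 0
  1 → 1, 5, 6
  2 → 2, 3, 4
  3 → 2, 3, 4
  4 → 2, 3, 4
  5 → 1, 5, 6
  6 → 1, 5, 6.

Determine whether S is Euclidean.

Euclidean: yes — any two successors of a common world are S-related.

Yes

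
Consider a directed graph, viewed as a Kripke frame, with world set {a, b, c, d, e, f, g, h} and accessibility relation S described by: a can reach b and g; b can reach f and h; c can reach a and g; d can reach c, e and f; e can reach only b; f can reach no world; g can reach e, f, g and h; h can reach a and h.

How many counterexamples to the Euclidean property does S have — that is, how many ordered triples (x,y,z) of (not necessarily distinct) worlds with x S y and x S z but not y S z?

31

Enumerating: (a,b,b), (a,b,g), (a,g,b), (b,f,f), (b,f,h), (b,h,f), (c,a,a), (c,g,a), (d,c,c), (d,c,e), (d,c,f), (d,e,c), … and 19 more.
Total: 31.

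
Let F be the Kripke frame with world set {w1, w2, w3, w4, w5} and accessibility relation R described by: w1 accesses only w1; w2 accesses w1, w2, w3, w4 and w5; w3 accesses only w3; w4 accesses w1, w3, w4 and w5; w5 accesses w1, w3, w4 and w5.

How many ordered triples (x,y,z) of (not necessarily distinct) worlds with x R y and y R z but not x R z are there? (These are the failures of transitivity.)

R is transitive; there are no such tuples.

0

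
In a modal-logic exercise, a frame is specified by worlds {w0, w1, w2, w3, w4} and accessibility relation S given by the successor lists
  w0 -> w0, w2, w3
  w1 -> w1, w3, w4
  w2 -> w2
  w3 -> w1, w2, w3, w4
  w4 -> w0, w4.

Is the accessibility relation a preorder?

Reflexive: yes — every world is S-related to itself.
Transitive: no — w0 S w3 and w3 S w1, but not w0 S w1.
So S is not a preorder.

No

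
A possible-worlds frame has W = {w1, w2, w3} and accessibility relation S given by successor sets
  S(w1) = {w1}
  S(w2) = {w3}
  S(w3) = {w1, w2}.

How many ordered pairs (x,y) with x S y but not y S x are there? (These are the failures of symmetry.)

1

Enumerating: (w3,w1).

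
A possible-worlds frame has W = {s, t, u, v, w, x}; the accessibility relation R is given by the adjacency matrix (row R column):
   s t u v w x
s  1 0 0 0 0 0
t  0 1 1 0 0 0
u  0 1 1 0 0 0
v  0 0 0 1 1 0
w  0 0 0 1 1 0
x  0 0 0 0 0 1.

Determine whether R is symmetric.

Yes

Symmetric: yes — every pair in R has its reverse in R.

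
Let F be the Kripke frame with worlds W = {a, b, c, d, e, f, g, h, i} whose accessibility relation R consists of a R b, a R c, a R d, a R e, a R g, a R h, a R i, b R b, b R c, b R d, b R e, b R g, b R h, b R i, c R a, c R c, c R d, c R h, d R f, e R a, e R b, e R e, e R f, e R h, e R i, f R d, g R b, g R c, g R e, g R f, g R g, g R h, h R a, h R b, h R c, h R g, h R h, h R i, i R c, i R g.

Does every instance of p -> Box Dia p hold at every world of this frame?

No

Axiom B corresponds to the accessibility relation being symmetric.
Symmetric: no — a R b but not b R a.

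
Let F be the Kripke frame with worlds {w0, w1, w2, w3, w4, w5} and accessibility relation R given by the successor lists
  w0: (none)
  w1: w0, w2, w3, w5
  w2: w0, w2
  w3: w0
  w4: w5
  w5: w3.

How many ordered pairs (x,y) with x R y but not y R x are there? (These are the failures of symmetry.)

8

Enumerating: (w1,w0), (w1,w2), (w1,w3), (w1,w5), (w2,w0), (w3,w0), (w4,w5), (w5,w3).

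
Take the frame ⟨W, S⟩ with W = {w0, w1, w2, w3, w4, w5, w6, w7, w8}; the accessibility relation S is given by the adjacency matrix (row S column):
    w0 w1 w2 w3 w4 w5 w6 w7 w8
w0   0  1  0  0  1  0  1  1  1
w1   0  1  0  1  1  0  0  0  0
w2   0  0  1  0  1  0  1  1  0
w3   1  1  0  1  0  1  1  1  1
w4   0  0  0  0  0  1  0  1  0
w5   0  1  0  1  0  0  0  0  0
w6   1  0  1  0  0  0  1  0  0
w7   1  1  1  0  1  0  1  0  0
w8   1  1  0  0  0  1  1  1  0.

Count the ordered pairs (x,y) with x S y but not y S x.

Enumerating: (w0,w1), (w0,w4), (w1,w4), (w2,w4), (w3,w0), (w3,w6), (w3,w7), (w3,w8), (w4,w5), (w5,w1), (w7,w1), (w7,w6), (w8,w1), (w8,w5), (w8,w6), (w8,w7).

16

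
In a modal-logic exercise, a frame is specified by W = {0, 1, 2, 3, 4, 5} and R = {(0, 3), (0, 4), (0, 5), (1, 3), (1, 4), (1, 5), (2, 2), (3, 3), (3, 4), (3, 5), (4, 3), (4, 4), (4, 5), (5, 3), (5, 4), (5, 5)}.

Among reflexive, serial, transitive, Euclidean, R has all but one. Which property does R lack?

Reflexive: no — 0 is not related to itself.
Serial: yes — every world has a successor (e.g. 0 R 3).
Transitive: yes — every two-step R-path is closed by a direct edge.
Euclidean: yes — any two successors of a common world are R-related.
Only reflexive fails.

reflexive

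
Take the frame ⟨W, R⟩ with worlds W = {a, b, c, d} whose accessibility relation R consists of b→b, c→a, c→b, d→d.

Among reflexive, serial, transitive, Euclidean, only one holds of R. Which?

Reflexive: no — a is not related to itself.
Serial: no — a has no R-successor.
Transitive: yes — every two-step R-path is closed by a direct edge.
Euclidean: no — c R a and c R b, but not a R b.
Only transitive holds.

transitive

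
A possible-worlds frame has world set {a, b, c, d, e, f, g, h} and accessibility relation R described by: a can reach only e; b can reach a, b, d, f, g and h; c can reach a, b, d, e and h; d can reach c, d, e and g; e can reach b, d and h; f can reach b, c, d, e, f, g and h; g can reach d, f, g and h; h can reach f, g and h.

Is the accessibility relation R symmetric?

No

Symmetric: no — a R e but not e R a.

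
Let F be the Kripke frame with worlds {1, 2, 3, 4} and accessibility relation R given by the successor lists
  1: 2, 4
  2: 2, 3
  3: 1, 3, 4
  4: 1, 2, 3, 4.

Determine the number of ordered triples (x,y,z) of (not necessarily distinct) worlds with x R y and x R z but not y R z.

Enumerating: (1,2,4), (2,3,2), (3,1,1), (3,1,3), (4,1,1), (4,1,3), (4,2,1), (4,2,4), (4,3,2).

9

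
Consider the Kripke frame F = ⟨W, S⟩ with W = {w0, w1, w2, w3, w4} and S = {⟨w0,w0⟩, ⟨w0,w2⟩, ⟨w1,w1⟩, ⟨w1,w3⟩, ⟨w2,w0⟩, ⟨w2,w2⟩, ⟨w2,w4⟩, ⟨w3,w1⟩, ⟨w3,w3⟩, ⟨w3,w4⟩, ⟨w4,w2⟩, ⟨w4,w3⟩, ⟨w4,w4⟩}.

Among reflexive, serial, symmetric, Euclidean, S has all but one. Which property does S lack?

Euclidean

Reflexive: yes — every world is S-related to itself.
Serial: yes — every world has a successor (e.g. w0 S w0).
Symmetric: yes — every pair in S has its reverse in S.
Euclidean: no — w2 S w0 and w2 S w4, but not w0 S w4.
Only Euclidean fails.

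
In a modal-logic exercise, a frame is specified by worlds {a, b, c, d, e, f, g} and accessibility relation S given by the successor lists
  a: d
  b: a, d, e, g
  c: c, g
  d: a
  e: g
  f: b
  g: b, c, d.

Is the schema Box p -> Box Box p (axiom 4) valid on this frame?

The schema 4 characterises exactly the transitive frames.
Transitive: no — b S g and g S c, but not b S c.

No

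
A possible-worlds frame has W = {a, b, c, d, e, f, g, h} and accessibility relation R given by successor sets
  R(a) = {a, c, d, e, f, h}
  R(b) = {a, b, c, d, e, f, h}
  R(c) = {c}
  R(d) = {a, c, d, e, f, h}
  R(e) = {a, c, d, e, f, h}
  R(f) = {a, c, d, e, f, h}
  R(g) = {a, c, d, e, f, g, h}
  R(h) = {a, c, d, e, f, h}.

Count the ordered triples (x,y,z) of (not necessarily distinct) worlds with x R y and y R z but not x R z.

0

R is transitive; there are no such tuples.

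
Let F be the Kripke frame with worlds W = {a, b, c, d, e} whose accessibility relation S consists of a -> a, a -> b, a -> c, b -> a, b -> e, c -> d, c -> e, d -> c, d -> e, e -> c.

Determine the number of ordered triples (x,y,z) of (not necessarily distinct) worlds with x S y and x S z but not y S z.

14

Enumerating: (a,b,b), (a,b,c), (a,c,a), (a,c,b), (a,c,c), (b,a,e), (b,e,a), (b,e,e), (c,d,d), (c,e,d), (c,e,e), (d,c,c), (d,e,e), (e,c,c).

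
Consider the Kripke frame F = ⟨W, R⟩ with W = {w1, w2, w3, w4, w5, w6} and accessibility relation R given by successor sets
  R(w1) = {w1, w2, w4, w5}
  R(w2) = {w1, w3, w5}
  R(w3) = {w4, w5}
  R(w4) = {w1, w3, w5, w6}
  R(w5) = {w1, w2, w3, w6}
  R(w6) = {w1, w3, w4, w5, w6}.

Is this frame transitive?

No

Transitive: no — w1 R w2 and w2 R w3, but not w1 R w3.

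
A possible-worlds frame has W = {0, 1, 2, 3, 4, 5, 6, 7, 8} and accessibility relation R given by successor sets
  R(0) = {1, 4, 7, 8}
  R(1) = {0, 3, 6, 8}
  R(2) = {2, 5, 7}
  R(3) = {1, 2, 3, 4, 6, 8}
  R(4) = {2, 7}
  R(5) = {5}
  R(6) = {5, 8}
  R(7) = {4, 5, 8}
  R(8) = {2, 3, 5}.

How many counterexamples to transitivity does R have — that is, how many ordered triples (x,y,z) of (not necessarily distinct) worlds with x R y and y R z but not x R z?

Enumerating: (0,1,0), (0,1,3), (0,1,6), (0,4,2), (0,7,5), (0,8,2), (0,8,3), (0,8,5), (1,0,1), (1,0,4), (1,0,7), (1,3,1), … and 28 more.
Total: 40.

40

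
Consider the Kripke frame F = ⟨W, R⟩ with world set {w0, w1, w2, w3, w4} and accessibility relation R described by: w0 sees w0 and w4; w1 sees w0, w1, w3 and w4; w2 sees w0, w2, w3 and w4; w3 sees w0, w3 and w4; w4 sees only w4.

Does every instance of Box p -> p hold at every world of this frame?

Yes

By correspondence theory, T is valid on a frame iff R is reflexive.
Reflexive: yes — every world is R-related to itself.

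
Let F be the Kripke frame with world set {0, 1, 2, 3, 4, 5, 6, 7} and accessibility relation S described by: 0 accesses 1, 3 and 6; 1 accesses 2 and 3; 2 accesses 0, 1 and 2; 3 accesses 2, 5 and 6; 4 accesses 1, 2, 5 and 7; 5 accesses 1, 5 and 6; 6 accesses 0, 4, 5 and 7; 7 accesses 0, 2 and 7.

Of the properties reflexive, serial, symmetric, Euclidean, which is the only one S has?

Reflexive: no — 0 is not related to itself.
Serial: yes — every world has a successor (e.g. 0 S 1).
Symmetric: no — 0 S 1 but not 1 S 0.
Euclidean: no — 0 S 1 and 0 S 6, but not 1 S 6.
Only serial holds.

serial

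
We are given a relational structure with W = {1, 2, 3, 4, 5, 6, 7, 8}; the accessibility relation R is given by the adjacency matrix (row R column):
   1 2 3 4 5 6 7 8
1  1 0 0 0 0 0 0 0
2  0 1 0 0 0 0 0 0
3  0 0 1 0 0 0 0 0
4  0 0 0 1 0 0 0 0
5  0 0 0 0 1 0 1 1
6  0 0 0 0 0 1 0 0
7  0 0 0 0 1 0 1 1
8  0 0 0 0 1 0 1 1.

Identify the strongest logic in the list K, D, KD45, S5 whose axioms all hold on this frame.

Serial (axiom D): yes — every world has a successor (e.g. 1 R 1).
Euclidean (axiom 5): yes — any two successors of a common world are R-related.
Transitive (axiom 4): yes — every two-step R-path is closed by a direct edge.
Reflexive (axiom T): yes — every world is R-related to itself.
So F validates K, D, KD45, S5. The strongest is S5.

S5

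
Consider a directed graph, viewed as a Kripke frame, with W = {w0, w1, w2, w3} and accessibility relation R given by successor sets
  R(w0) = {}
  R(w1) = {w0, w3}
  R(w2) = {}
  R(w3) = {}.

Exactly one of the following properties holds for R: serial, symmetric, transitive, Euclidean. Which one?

Serial: no — w0 has no R-successor.
Symmetric: no — w1 R w0 but not w0 R w1.
Transitive: yes — every two-step R-path is closed by a direct edge.
Euclidean: no — w1 R w0 and w1 R w3, but not w0 R w3.
Only transitive holds.

transitive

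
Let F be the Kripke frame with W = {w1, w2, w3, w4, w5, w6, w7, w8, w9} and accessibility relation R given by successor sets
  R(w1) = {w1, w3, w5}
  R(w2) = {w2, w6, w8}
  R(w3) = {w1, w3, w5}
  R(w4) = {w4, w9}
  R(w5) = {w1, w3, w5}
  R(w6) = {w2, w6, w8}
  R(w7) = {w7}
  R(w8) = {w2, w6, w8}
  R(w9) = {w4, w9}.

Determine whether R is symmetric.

Symmetric: yes — every pair in R has its reverse in R.

Yes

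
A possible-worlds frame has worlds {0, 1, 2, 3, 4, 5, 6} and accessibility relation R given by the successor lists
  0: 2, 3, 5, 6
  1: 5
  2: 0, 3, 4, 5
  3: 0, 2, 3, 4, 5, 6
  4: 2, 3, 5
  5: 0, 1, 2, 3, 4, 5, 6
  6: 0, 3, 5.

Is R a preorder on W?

No

Reflexive: no — 0 is not related to itself.
Transitive: no — 0 R 2 and 2 R 4, but not 0 R 4.
So R is not a preorder.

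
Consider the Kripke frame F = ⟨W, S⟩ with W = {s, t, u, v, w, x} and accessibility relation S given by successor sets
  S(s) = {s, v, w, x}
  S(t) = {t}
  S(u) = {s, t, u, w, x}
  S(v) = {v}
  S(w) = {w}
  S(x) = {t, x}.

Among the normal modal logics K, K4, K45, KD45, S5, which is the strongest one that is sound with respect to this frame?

Transitive (axiom 4): no — s S x and x S t, but not s S t.
Euclidean (axiom 5): no — s S v and s S w, but not v S w.
Serial (axiom D): yes — every world has a successor (e.g. s S s).
Reflexive (axiom T): yes — every world is S-related to itself.
So F validates K; K4 would additionally require S to be transitive. The strongest is K.

K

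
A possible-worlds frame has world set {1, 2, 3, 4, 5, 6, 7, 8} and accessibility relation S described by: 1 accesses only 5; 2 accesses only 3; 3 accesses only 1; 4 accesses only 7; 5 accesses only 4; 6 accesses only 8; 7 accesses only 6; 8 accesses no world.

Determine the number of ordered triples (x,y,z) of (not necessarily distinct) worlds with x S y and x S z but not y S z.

Enumerating: (1,5,5), (2,3,3), (3,1,1), (4,7,7), (5,4,4), (6,8,8), (7,6,6).

7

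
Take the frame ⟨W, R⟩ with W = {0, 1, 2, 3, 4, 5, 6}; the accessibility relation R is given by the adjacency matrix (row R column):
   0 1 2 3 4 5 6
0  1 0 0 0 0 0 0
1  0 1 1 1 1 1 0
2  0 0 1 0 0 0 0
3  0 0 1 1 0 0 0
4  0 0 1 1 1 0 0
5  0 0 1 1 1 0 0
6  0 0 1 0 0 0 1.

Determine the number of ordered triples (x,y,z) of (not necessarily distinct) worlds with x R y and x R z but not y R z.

Enumerating: (1,2,1), (1,2,3), (1,2,4), (1,2,5), (1,3,1), (1,3,4), (1,3,5), (1,4,1), (1,4,5), (1,5,1), (1,5,5), (3,2,3), … and 7 more.
Total: 19.

19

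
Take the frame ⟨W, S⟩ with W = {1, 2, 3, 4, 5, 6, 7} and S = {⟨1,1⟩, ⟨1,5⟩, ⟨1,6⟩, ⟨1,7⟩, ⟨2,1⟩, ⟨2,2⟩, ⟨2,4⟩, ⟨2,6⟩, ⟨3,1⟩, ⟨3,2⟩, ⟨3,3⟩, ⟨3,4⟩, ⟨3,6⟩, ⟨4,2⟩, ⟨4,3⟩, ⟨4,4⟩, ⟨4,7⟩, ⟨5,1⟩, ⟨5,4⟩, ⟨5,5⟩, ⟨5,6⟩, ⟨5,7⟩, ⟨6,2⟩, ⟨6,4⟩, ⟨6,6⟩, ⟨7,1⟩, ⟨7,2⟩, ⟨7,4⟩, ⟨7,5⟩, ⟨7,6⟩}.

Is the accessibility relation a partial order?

No

Reflexive: no — 7 is not related to itself.
Transitive: no — 1 S 5 and 5 S 4, but not 1 S 4.
Antisymmetric: no — 1 S 5 and 5 S 1 with 1 ≠ 5.
So S is not a partial order.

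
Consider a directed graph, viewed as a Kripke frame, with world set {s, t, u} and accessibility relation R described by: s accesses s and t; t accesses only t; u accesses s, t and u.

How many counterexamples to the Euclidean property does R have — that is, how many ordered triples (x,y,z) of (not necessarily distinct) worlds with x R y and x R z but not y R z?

4

Enumerating: (s,t,s), (u,s,u), (u,t,s), (u,t,u).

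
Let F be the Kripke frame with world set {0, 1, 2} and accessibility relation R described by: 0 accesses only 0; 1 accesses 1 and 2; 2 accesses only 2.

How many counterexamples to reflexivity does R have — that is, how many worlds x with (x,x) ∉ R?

0

R is reflexive; there are no such worlds.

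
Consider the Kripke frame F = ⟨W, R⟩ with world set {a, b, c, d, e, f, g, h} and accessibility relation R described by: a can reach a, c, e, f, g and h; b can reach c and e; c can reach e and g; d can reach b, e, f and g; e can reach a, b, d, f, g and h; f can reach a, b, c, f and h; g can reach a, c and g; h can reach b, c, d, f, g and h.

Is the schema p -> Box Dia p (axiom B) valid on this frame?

The schema B characterises exactly the symmetric frames.
Symmetric: no — a R c but not c R a.

No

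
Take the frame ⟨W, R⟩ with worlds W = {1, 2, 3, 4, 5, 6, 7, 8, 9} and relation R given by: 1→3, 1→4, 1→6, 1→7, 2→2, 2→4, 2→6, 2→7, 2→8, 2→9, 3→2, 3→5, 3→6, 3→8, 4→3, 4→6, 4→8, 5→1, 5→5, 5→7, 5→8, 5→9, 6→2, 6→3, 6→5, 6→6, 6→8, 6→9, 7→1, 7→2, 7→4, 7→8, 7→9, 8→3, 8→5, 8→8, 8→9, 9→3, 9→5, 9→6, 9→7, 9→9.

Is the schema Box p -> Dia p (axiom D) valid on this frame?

By correspondence theory, D is valid on a frame iff R is serial.
Serial: yes — every world has a successor (e.g. 1 R 3).

Yes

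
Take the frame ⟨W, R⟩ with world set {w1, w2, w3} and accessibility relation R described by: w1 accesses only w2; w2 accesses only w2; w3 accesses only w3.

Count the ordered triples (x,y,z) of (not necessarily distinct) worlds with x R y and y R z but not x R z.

0

R is transitive; there are no such tuples.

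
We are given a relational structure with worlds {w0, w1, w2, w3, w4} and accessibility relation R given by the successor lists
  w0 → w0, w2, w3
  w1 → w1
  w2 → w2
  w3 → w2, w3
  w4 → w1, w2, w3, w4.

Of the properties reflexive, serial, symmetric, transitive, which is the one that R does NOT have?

symmetric

Reflexive: yes — every world is R-related to itself.
Serial: yes — every world has a successor (e.g. w0 R w0).
Symmetric: no — w0 R w2 but not w2 R w0.
Transitive: yes — every two-step R-path is closed by a direct edge.
Only symmetric fails.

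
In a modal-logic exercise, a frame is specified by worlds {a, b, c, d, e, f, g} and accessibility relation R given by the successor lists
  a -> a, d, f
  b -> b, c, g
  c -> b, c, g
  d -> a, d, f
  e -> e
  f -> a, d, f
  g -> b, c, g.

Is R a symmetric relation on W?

Yes

Symmetric: yes — every pair in R has its reverse in R.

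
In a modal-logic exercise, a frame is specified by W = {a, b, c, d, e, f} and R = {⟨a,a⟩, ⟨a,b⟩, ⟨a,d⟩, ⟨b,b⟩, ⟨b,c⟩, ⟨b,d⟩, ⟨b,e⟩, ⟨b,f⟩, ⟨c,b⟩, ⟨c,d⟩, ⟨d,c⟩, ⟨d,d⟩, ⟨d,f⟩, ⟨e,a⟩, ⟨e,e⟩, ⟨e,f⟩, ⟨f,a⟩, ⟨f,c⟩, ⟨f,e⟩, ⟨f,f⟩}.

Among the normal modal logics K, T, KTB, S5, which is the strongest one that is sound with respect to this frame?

K

Reflexive (axiom T): no — c is not related to itself.
Symmetric (axiom B): no — a R b but not b R a.
Euclidean (axiom 5): no — a R d and a R b, but not d R b.
So F validates K; T would additionally require R to be reflexive. The strongest is K.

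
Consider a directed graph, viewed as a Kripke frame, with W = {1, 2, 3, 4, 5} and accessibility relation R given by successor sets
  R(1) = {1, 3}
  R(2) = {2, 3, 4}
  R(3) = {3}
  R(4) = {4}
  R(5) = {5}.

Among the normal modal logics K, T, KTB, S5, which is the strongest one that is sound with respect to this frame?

T

Reflexive (axiom T): yes — every world is R-related to itself.
Symmetric (axiom B): no — 1 R 3 but not 3 R 1.
Euclidean (axiom 5): no — 2 R 3 and 2 R 4, but not 3 R 4.
So F validates K, T; KTB would additionally require R to be symmetric. The strongest is T.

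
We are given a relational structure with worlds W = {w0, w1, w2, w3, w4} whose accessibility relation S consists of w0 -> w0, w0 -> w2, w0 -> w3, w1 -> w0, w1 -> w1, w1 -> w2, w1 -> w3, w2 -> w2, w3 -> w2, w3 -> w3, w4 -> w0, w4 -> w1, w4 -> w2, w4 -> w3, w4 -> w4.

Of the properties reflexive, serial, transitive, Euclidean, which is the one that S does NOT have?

Euclidean

Reflexive: yes — every world is S-related to itself.
Serial: yes — every world has a successor (e.g. w0 S w0).
Transitive: yes — every two-step S-path is closed by a direct edge.
Euclidean: no — w0 S w2 and w0 S w3, but not w2 S w3.
Only Euclidean fails.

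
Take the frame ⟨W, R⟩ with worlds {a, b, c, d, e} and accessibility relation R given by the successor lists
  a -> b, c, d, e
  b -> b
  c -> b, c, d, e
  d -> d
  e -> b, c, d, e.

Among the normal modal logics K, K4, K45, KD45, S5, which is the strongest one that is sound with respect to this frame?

Transitive (axiom 4): yes — every two-step R-path is closed by a direct edge.
Euclidean (axiom 5): no — a R b and a R c, but not b R c.
Serial (axiom D): yes — every world has a successor (e.g. a R b).
Reflexive (axiom T): no — a is not related to itself.
So F validates K, K4; K45 would additionally require R to be Euclidean. The strongest is K4.

K4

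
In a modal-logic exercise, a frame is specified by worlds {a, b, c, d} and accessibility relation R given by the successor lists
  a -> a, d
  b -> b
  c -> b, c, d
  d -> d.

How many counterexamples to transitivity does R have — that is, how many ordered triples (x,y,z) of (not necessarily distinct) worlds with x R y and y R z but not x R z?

0

R is transitive; there are no such tuples.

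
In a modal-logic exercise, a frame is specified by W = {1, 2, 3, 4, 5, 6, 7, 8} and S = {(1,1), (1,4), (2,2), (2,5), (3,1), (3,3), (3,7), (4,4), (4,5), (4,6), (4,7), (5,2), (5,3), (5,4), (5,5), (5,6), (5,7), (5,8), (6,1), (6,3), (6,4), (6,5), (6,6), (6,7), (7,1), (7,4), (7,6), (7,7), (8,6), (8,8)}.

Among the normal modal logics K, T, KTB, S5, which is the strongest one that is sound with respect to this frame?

Reflexive (axiom T): yes — every world is S-related to itself.
Symmetric (axiom B): no — 1 S 4 but not 4 S 1.
Euclidean (axiom 5): no — 3 S 1 and 3 S 7, but not 1 S 7.
So F validates K, T; KTB would additionally require S to be symmetric. The strongest is T.

T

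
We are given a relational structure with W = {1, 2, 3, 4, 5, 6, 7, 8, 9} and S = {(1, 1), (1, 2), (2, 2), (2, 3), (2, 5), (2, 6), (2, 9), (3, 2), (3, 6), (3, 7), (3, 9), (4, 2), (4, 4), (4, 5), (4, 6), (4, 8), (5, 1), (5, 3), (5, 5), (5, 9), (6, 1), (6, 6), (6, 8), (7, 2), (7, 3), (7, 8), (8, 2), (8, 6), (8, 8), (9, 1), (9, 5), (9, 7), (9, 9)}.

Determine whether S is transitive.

No

Transitive: no — 1 S 2 and 2 S 3, but not 1 S 3.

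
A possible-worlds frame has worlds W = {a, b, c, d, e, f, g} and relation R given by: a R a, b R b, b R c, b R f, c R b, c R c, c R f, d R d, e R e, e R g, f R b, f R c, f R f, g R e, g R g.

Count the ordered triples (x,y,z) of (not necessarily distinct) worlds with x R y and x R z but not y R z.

0

R is Euclidean; there are no such tuples.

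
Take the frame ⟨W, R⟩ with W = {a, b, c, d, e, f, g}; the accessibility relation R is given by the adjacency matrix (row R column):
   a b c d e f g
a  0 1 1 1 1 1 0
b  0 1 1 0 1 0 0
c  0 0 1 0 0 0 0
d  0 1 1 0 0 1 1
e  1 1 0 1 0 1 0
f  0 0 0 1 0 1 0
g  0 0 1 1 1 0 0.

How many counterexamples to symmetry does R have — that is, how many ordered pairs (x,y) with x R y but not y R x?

Enumerating: (a,b), (a,c), (a,d), (a,f), (b,c), (d,b), (d,c), (e,d), (e,f), (g,c), (g,e).

11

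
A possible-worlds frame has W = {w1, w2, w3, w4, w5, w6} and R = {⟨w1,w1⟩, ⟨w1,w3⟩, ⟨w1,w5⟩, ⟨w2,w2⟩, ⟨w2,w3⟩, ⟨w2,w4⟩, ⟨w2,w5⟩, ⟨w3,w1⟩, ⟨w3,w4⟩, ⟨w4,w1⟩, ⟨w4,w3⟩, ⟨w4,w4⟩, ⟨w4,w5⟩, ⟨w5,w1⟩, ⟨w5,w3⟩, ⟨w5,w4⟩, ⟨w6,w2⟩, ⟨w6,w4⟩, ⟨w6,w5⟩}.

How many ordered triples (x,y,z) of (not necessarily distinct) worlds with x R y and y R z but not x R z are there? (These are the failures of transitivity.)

16

Enumerating: (w1,w3,w4), (w1,w5,w4), (w2,w3,w1), (w2,w4,w1), (w2,w5,w1), (w3,w1,w3), (w3,w1,w5), (w3,w4,w3), (w3,w4,w5), (w5,w1,w5), (w5,w4,w5), (w6,w2,w3), (w6,w4,w1), (w6,w4,w3), (w6,w5,w1), (w6,w5,w3).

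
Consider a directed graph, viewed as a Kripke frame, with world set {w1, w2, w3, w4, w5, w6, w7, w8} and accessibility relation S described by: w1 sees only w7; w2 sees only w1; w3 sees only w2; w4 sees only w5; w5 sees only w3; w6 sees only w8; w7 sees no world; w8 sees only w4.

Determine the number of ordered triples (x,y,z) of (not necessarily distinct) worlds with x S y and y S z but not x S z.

Enumerating: (w2,w1,w7), (w3,w2,w1), (w4,w5,w3), (w5,w3,w2), (w6,w8,w4), (w8,w4,w5).

6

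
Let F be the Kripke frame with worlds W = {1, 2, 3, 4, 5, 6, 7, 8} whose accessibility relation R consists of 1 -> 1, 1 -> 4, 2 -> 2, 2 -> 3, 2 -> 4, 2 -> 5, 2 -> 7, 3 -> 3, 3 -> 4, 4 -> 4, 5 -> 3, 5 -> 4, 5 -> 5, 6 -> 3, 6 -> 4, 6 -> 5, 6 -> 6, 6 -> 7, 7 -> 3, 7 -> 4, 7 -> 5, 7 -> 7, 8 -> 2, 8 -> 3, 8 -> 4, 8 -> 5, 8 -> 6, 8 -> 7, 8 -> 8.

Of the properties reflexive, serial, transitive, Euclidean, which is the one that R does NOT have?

Euclidean

Reflexive: yes — every world is R-related to itself.
Serial: yes — every world has a successor (e.g. 1 R 1).
Transitive: yes — every two-step R-path is closed by a direct edge.
Euclidean: no — 2 R 3 and 2 R 5, but not 3 R 5.
Only Euclidean fails.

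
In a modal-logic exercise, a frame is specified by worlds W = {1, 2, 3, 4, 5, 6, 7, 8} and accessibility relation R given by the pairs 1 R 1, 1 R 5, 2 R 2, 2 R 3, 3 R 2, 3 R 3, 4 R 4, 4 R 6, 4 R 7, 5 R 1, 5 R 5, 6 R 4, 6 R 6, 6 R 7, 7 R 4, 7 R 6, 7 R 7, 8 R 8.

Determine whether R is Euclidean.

Yes

Euclidean: yes — any two successors of a common world are R-related.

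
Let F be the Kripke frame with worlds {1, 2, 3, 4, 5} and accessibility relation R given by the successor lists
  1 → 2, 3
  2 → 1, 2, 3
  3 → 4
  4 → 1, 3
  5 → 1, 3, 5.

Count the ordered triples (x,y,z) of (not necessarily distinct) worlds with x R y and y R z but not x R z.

Enumerating: (1,2,1), (1,3,4), (2,3,4), (3,4,1), (3,4,3), (4,1,2), (4,3,4), (5,1,2), (5,3,4).

9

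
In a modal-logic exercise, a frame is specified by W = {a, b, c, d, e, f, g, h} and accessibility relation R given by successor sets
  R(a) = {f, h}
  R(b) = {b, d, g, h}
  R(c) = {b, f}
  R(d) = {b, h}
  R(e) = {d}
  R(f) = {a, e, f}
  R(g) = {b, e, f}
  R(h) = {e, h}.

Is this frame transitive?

Transitive: no — a R f and f R e, but not a R e.

No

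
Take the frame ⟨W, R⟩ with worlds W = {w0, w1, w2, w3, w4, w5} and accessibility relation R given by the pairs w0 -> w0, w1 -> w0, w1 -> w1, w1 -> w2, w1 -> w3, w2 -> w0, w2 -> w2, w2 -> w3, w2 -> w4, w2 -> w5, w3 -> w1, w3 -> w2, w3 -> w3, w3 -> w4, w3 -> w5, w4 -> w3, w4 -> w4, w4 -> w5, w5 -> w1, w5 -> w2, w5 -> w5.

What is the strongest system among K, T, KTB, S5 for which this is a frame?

T

Reflexive (axiom T): yes — every world is R-related to itself.
Symmetric (axiom B): no — w1 R w0 but not w0 R w1.
Euclidean (axiom 5): no — w1 R w0 and w1 R w2, but not w0 R w2.
So F validates K, T; KTB would additionally require R to be symmetric. The strongest is T.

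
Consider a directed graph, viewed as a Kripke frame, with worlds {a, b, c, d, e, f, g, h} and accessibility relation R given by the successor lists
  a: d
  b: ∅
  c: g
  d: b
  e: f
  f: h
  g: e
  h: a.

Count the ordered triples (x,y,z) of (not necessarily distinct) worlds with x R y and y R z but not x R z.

6

Enumerating: (a,d,b), (c,g,e), (e,f,h), (f,h,a), (g,e,f), (h,a,d).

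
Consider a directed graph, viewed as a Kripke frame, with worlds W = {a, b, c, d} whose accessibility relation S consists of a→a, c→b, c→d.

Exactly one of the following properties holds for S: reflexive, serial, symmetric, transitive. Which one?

Reflexive: no — b is not related to itself.
Serial: no — b has no S-successor.
Symmetric: no — c S b but not b S c.
Transitive: yes — every two-step S-path is closed by a direct edge.
Only transitive holds.

transitive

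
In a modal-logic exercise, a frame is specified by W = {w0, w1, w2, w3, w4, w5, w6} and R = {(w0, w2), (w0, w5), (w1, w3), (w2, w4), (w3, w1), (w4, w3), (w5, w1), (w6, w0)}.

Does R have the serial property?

Yes

Serial: yes — every world has a successor (e.g. w0 R w2).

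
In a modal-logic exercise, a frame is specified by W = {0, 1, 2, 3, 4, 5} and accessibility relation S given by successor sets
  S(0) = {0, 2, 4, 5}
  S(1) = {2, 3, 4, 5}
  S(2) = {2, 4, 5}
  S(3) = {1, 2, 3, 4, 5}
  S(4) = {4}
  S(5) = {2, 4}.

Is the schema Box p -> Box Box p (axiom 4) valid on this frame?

No

Axiom 4 corresponds to the accessibility relation being transitive.
Transitive: no — 1 S 3 and 3 S 1, but not 1 S 1.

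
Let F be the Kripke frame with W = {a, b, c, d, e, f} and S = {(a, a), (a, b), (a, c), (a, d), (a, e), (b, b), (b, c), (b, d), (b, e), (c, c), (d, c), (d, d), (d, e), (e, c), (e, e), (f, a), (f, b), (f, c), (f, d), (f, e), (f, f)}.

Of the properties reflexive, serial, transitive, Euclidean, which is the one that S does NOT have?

Reflexive: yes — every world is S-related to itself.
Serial: yes — every world has a successor (e.g. a S a).
Transitive: yes — every two-step S-path is closed by a direct edge.
Euclidean: no — a S c and a S b, but not c S b.
Only Euclidean fails.

Euclidean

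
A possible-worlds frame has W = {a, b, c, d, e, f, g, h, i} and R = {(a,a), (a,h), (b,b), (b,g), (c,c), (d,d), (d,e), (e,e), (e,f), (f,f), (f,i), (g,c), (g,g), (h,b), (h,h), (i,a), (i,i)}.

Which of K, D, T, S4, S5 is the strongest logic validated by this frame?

Serial (axiom D): yes — every world has a successor (e.g. a R a).
Reflexive (axiom T): yes — every world is R-related to itself.
Transitive (axiom 4): no — a R h and h R b, but not a R b.
Euclidean (axiom 5): no — a R h and a R a, but not h R a.
So F validates K, D, T; S4 would additionally require R to be transitive. The strongest is T.

T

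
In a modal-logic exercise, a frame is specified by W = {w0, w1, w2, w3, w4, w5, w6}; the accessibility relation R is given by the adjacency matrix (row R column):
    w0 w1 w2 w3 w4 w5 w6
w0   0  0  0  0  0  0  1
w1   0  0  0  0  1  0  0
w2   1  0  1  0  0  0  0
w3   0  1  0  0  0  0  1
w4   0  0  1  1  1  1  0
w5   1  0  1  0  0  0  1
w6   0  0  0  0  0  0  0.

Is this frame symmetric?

Symmetric: no — w0 R w6 but not w6 R w0.

No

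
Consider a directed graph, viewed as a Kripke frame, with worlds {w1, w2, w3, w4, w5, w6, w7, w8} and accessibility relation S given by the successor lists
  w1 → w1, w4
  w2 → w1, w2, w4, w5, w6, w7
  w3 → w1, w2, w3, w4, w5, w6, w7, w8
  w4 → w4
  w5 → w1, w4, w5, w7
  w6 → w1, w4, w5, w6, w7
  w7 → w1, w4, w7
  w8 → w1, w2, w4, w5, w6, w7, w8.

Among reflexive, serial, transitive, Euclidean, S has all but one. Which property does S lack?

Euclidean

Reflexive: yes — every world is S-related to itself.
Serial: yes — every world has a successor (e.g. w1 S w1).
Transitive: yes — every two-step S-path is closed by a direct edge.
Euclidean: no — w2 S w1 and w2 S w5, but not w1 S w5.
Only Euclidean fails.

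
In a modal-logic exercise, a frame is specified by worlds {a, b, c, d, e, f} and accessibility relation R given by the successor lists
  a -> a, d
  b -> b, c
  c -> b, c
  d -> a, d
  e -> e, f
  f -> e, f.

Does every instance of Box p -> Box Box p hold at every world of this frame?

The schema 4 characterises exactly the transitive frames.
Transitive: yes — every two-step R-path is closed by a direct edge.

Yes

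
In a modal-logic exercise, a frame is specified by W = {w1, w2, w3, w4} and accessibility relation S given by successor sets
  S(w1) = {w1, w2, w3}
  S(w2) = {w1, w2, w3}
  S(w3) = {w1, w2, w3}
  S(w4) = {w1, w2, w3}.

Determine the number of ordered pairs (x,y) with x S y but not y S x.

3

Enumerating: (w4,w1), (w4,w2), (w4,w3).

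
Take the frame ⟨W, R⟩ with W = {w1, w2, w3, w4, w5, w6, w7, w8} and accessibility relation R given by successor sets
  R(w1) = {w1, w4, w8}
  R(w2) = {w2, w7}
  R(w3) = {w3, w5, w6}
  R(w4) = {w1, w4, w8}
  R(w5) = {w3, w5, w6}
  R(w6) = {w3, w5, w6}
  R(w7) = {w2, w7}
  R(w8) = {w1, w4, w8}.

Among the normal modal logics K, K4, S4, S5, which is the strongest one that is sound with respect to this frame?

S5

Transitive (axiom 4): yes — every two-step R-path is closed by a direct edge.
Reflexive (axiom T): yes — every world is R-related to itself.
Euclidean (axiom 5): yes — any two successors of a common world are R-related.
So F validates K, K4, S4, S5. The strongest is S5.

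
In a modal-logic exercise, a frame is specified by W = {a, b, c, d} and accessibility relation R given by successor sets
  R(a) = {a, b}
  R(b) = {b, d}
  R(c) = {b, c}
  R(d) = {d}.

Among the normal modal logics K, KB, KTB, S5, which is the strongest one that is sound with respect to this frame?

K

Symmetric (axiom B): no — a R b but not b R a.
Reflexive (axiom T): yes — every world is R-related to itself.
Euclidean (axiom 5): no — a R b and a R a, but not b R a.
So F validates K; KB would additionally require R to be symmetric. The strongest is K.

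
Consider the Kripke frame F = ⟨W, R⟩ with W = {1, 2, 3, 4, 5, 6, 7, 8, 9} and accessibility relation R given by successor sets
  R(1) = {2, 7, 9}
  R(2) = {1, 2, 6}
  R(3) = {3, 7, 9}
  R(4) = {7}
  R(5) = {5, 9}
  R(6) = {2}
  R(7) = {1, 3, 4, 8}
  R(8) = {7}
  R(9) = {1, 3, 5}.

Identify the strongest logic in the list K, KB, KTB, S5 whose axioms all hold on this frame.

KB

Symmetric (axiom B): yes — every pair in R has its reverse in R.
Reflexive (axiom T): no — 1 is not related to itself.
Euclidean (axiom 5): no — 1 R 2 and 1 R 7, but not 2 R 7.
So F validates K, KB; KTB would additionally require R to be reflexive. The strongest is KB.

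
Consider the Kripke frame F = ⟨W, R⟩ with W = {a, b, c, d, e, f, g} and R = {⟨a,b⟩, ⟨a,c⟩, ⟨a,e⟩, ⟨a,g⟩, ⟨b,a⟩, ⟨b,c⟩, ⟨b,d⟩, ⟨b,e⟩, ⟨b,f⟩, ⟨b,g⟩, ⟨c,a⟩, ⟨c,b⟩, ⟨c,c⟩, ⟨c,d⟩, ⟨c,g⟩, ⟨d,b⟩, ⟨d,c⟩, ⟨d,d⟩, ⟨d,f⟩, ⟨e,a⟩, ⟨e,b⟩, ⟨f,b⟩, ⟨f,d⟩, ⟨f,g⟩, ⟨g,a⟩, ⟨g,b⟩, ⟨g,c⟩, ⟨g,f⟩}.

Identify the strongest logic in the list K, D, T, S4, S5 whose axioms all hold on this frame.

Serial (axiom D): yes — every world has a successor (e.g. a R b).
Reflexive (axiom T): no — a is not related to itself.
Transitive (axiom 4): no — a R b and b R d, but not a R d.
Euclidean (axiom 5): no — a R c and a R e, but not c R e.
So F validates K, D; T would additionally require R to be reflexive. The strongest is D.

D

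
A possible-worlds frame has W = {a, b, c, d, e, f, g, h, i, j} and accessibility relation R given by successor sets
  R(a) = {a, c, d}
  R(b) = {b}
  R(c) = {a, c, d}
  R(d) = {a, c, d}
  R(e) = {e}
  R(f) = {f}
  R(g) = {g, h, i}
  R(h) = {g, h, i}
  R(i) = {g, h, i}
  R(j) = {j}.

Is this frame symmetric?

Symmetric: yes — every pair in R has its reverse in R.

Yes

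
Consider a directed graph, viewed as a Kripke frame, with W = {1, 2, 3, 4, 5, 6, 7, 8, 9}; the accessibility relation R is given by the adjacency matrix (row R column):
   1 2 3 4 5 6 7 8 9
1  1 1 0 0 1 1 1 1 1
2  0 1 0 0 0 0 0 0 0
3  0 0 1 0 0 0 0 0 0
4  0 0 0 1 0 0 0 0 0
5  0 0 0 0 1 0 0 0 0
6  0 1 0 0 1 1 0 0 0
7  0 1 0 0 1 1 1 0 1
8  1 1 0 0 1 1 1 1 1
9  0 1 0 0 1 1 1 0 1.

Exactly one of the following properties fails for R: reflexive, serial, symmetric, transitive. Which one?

symmetric

Reflexive: yes — every world is R-related to itself.
Serial: yes — every world has a successor (e.g. 1 R 1).
Symmetric: no — 1 R 2 but not 2 R 1.
Transitive: yes — every two-step R-path is closed by a direct edge.
Only symmetric fails.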